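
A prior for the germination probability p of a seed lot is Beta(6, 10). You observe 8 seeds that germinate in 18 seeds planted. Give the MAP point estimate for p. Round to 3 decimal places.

p̂_MAP = 0.406

Prior: Beta(6, 10).
Data: 8 successes in 18 trials. The binomial likelihood contributes p^8(1−p)^10, so the posterior is Beta(6+8, 10+10) = Beta(14, 20).
For Beta(a, b) with a, b > 1 the mode is (a−1)/(a+b−2) = 13/32 ≈ 0.406.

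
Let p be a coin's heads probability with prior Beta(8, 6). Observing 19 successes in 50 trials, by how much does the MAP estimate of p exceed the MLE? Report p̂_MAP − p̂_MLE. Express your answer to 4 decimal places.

Posterior is Beta(27, 37); MAP = (27−1)/(64−2) = 26/62 ≈ 0.41935.
MLE ignores the prior: p̂_MLE = k/n = 19/50 ≈ 0.38000.
Difference = 26/62 − 19/50 = 61/1550 ≈ 0.0394.

MAP − MLE = 0.0394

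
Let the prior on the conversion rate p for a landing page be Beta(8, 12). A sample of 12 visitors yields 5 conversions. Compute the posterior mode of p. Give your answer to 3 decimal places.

p̂_MAP = 0.400

Prior: Beta(8, 12).
Data: 5 successes in 12 trials. The binomial likelihood contributes p^5(1−p)^7, so the posterior is Beta(8+5, 12+7) = Beta(13, 19).
For Beta(a, b) with a, b > 1 the mode is (a−1)/(a+b−2) = 12/30 ≈ 0.400.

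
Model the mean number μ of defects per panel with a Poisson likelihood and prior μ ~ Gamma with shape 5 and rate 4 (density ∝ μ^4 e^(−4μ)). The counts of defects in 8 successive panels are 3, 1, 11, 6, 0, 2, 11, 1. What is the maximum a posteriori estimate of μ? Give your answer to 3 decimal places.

μ̂_MAP = 3.250

Σxᵢ = 3+1+11+6+0+2+11+1 = 35, with n = 8.
Posterior ∝ μ^4e^(−4μ) · μ^35e^(−8μ) = μ^39e^(−12μ), i.e. Gamma(shape=40, rate=12).
The mode of a Gamma(a, b) with a ≥ 1 (shape–rate) is (a−1)/b = 39/12 ≈ 3.250.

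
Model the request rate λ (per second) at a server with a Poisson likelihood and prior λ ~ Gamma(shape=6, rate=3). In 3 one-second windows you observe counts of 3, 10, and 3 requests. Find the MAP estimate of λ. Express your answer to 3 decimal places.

λ̂_MAP = 3.500

Σxᵢ = 3+10+3 = 16, with n = 3.
Posterior ∝ λ^5e^(−3λ) · λ^16e^(−3λ) = λ^21e^(−6λ), i.e. Gamma(shape=22, rate=6).
The mode of a Gamma(a, b) with a ≥ 1 (shape–rate) is (a−1)/b = 21/6 ≈ 3.500.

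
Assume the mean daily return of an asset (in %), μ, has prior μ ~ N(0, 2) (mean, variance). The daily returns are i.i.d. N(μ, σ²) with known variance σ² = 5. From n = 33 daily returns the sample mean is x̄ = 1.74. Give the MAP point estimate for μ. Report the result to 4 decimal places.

μ̂_MAP = 1.6175

n = 33, x̄ = 1.74.
For a Normal prior and Normal likelihood with known variance, the posterior is Normal; its mode equals its mean, the precision-weighted average.
Prior precision 1/σ₀² = 1/2 = 0.5; data precision n/σ² = 33/5 = 6.6.
μ̂ = (0.5·0 + 6.6·1.74) / (0.5 + 6.6) = 11.484/7.1 = 2871/1775 ≈ 1.6175.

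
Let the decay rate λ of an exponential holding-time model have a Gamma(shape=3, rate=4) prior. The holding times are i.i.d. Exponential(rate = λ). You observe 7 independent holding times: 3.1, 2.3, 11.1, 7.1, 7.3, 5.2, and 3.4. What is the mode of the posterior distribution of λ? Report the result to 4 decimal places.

The Exponential(rate=λ) likelihood is ∝ λ^n e^(−λΣtᵢ). Here n = 7 and Σtᵢ = 3.1 + 2.3 + 11.1 + 7.1 + 7.3 + 5.2 + 3.4 = 39.5.
Posterior ∝ λ^2e^(−4λ) · λ^7e^(−39.5λ) = λ^9e^(−43.5λ), i.e. Gamma(10, 43.5).
Mode = (a−1)/b = 9/43.5 ≈ 0.2069.

λ̂_MAP = 0.2069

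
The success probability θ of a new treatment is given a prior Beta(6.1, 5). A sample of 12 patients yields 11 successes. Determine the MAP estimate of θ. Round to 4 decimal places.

Prior: Beta(6.1, 5).
Data: 11 successes in 12 trials. The binomial likelihood contributes θ^11(1−θ)^1, so the posterior is Beta(6.1+11, 5+1) = Beta(17.1, 6).
For Beta(a, b) with a, b > 1 the mode is (a−1)/(a+b−2) = 16.1/21.1 ≈ 0.7630.

θ̂_MAP = 0.7630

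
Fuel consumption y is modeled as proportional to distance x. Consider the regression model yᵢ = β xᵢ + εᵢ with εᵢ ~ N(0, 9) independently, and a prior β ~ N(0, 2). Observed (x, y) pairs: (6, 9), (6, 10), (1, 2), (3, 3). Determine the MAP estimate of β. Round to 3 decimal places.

log p(β | y) = −Σ(yᵢ − βxᵢ)²/(2·9) − β²/(2·2) + const.
Setting the derivative to zero: Σxᵢ(yᵢ − βxᵢ)/9 − β/2 = 0, so β = Σxᵢyᵢ / (Σxᵢ² + σ²/τ²).
Σxᵢyᵢ = 6·9 + 6·10 + 1·2 + 3·3 = 125; Σxᵢ² = 82; σ²/τ² = 4.5.
β̂_MAP = 125 / (82 + 4.5) = 125/86.5 ≈ 1.445.

β̂_MAP = 1.445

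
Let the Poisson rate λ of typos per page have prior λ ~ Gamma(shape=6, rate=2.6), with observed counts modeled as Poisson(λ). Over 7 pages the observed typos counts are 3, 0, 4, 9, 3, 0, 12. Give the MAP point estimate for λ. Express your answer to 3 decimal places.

Σxᵢ = 3+0+4+9+3+0+12 = 31, with n = 7.
Posterior ∝ λ^5e^(−2.6λ) · λ^31e^(−7λ) = λ^36e^(−9.6λ), i.e. Gamma(shape=37, rate=9.6).
The mode of a Gamma(a, b) with a ≥ 1 (shape–rate) is (a−1)/b = 36/9.6 ≈ 3.750.

λ̂_MAP = 3.750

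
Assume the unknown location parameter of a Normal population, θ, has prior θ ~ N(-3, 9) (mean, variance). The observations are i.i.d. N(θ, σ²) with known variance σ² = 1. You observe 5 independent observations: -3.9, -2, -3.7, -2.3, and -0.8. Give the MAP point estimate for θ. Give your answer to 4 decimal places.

n = 5; x̄ = ((-3.9) + (-2) + (-3.7) + (-2.3) + (-0.8))/5 = -12.7/5 = -2.54.
For a Normal prior and Normal likelihood with known variance, the posterior is Normal; its mode equals its mean, the precision-weighted average.
Prior precision 1/σ₀² = 1/9; data precision n/σ² = 5/1 = 5.
θ̂ = ((1/9)·(-3) + 5·(-2.54)) / (1/9 + 5) = (-391/30)/(46/9) = -2.5500.

θ̂_MAP = -2.5500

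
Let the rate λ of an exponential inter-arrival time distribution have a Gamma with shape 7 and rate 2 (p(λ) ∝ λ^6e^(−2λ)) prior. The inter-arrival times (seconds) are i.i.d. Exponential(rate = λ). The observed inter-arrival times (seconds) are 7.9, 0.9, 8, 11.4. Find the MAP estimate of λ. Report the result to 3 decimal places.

The Exponential(rate=λ) likelihood is ∝ λ^n e^(−λΣtᵢ). Here n = 4 and Σtᵢ = 7.9 + 0.9 + 8 + 11.4 = 28.2.
Posterior ∝ λ^6e^(−2λ) · λ^4e^(−28.2λ) = λ^10e^(−30.2λ), i.e. Gamma(11, 30.2).
Mode = (a−1)/b = 10/30.2 ≈ 0.331.

λ̂_MAP = 0.331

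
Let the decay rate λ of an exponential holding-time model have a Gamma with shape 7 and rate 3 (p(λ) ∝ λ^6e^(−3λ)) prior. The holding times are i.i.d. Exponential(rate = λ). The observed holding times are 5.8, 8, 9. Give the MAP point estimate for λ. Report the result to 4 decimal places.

The Exponential(rate=λ) likelihood is ∝ λ^n e^(−λΣtᵢ). Here n = 3 and Σtᵢ = 5.8 + 8 + 9 = 22.8.
Posterior ∝ λ^6e^(−3λ) · λ^3e^(−22.8λ) = λ^9e^(−25.8λ), i.e. Gamma(10, 25.8).
Mode = (a−1)/b = 9/25.8 ≈ 0.3488.

λ̂_MAP = 0.3488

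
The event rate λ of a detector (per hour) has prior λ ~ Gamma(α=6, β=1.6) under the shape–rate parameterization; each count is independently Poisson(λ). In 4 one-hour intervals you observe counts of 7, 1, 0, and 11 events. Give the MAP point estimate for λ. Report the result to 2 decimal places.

Σxᵢ = 7+1+0+11 = 19, with n = 4.
Posterior ∝ λ^5e^(−1.6λ) · λ^19e^(−4λ) = λ^24e^(−5.6λ), i.e. Gamma(shape=25, rate=5.6).
The mode of a Gamma(a, b) with a ≥ 1 (shape–rate) is (a−1)/b = 24/5.6 ≈ 4.29.

λ̂_MAP = 4.29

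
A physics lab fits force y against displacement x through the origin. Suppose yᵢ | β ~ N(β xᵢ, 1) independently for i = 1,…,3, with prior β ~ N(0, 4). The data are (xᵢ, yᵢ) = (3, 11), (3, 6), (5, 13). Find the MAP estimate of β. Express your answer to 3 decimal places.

log p(β | y) = −Σ(yᵢ − βxᵢ)²/(2·1) − β²/(2·4) + const.
Setting the derivative to zero: Σxᵢ(yᵢ − βxᵢ)/1 − β/4 = 0, so β = Σxᵢyᵢ / (Σxᵢ² + σ²/τ²).
Σxᵢyᵢ = 3·11 + 3·6 + 5·13 = 116; Σxᵢ² = 43; σ²/τ² = 0.25.
β̂_MAP = 116 / (43 + 0.25) = 116/43.25 ≈ 2.682.

β̂_MAP = 2.682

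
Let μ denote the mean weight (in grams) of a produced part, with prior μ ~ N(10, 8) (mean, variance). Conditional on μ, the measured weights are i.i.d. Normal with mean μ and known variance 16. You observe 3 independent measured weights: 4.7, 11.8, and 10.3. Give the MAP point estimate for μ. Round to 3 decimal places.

n = 3; x̄ = (4.7 + 11.8 + 10.3)/3 = 26.8/3 = 134/15 ≈ 8.9333.
For a Normal prior and Normal likelihood with known variance, the posterior is Normal; its mode equals its mean, the precision-weighted average.
Prior precision 1/σ₀² = 1/8 = 0.125; data precision n/σ² = 3/16 = 0.1875.
μ̂ = (0.125·10 + 0.1875·(134/15)) / (0.125 + 0.1875) = 2.925/0.3125 = 9.360.

μ̂_MAP = 9.360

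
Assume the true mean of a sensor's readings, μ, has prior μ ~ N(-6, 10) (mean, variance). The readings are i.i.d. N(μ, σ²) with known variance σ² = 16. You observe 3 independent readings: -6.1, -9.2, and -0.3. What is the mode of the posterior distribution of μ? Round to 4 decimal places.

μ̂_MAP = -5.4783

n = 3; x̄ = ((-6.1) + (-9.2) + (-0.3))/3 = -15.6/3 = -5.2.
For a Normal prior and Normal likelihood with known variance, the posterior is Normal; its mode equals its mean, the precision-weighted average.
Prior precision 1/σ₀² = 1/10 = 0.1; data precision n/σ² = 3/16 = 0.1875.
μ̂ = (0.1·(-6) + 0.1875·(-5.2)) / (0.1 + 0.1875) = (-1.575)/0.2875 = -126/23 ≈ -5.4783.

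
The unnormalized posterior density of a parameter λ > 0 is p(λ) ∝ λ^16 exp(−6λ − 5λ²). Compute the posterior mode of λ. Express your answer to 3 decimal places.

ℓ'(λ) = 16/λ − 6 − 10λ. Setting this to zero and multiplying by λ: 10λ² + 6λ − 16 = 0.
λ = (−6 + √(6² + 4·10·16)) / (2·10) = (−6 + √676) / 20 = (−6 + 26)/20 = 1.
ℓ''(λ) = −16/λ² − 10 < 0, confirming a maximum.

λ̂_MAP = 1.000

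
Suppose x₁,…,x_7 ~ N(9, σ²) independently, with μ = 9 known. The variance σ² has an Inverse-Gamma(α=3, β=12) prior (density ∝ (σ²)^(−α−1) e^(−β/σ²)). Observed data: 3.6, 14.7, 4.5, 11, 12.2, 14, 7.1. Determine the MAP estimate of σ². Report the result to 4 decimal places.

σ̂²_MAP = 9.9167

Sum of squared deviations about the known mean: SS = (3.6−9)² + (14.7−9)² + (4.5−9)² + (11−9)² + (12.2−9)² + (14−9)² + (7.1−9)² = 124.75.
The Normal likelihood contributes (σ²)^(−n/2) exp(−SS/(2σ²)), so the posterior is Inverse-Gamma(α + n/2, β + SS/2) = Inverse-Gamma(6.5, 74.375).
The mode of Inverse-Gamma(a, b) is b/(a+1) = 74.375/7.5 ≈ 9.9167.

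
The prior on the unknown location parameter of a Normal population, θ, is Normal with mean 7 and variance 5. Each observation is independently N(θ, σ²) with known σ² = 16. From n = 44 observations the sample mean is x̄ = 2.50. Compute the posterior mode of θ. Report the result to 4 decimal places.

n = 44, x̄ = 2.50.
For a Normal prior and Normal likelihood with known variance, the posterior is Normal; its mode equals its mean, the precision-weighted average.
Prior precision 1/σ₀² = 1/5 = 0.2; data precision n/σ² = 44/16 = 2.75.
θ̂ = (0.2·7 + 2.75·2.5) / (0.2 + 2.75) = 8.275/2.95 = 331/118 ≈ 2.8051.

θ̂_MAP = 2.8051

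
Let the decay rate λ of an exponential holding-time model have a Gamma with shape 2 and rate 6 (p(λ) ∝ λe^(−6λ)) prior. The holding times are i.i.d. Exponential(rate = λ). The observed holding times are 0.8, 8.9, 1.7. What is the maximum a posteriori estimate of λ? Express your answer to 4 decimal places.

λ̂_MAP = 0.2299

The Exponential(rate=λ) likelihood is ∝ λ^n e^(−λΣtᵢ). Here n = 3 and Σtᵢ = 0.8 + 8.9 + 1.7 = 11.4.
Posterior ∝ λe^(−6λ) · λ^3e^(−11.4λ) = λ^4e^(−17.4λ), i.e. Gamma(5, 17.4).
Mode = (a−1)/b = 4/17.4 ≈ 0.2299.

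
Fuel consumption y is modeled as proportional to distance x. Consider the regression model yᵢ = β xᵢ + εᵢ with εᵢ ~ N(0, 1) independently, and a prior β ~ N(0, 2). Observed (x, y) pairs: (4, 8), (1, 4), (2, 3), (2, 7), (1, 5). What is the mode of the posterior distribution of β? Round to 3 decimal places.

β̂_MAP = 2.302

log p(β | y) = −Σ(yᵢ − βxᵢ)²/(2·1) − β²/(2·2) + const.
Setting the derivative to zero: Σxᵢ(yᵢ − βxᵢ)/1 − β/2 = 0, so β = Σxᵢyᵢ / (Σxᵢ² + σ²/τ²).
Σxᵢyᵢ = 4·8 + 1·4 + 2·3 + 2·7 + 1·5 = 61; Σxᵢ² = 26; σ²/τ² = 0.5.
β̂_MAP = 61 / (26 + 0.5) = 61/26.5 ≈ 2.302.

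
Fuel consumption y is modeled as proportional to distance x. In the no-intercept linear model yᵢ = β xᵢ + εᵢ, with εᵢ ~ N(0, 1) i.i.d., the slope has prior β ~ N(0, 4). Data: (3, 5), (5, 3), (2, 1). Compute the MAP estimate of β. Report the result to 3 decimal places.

log p(β | y) = −Σ(yᵢ − βxᵢ)²/(2·1) − β²/(2·4) + const.
Setting the derivative to zero: Σxᵢ(yᵢ − βxᵢ)/1 − β/4 = 0, so β = Σxᵢyᵢ / (Σxᵢ² + σ²/τ²).
Σxᵢyᵢ = 3·5 + 5·3 + 2·1 = 32; Σxᵢ² = 38; σ²/τ² = 0.25.
β̂_MAP = 32 / (38 + 0.25) = 32/38.25 ≈ 0.837.

β̂_MAP = 0.837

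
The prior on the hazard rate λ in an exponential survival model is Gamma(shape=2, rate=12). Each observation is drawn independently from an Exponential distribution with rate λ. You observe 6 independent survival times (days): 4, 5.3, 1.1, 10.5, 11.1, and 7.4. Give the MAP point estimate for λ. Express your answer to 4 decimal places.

λ̂_MAP = 0.1362

The Exponential(rate=λ) likelihood is ∝ λ^n e^(−λΣtᵢ). Here n = 6 and Σtᵢ = 4 + 5.3 + 1.1 + 10.5 + 11.1 + 7.4 = 39.4.
Posterior ∝ λe^(−12λ) · λ^6e^(−39.4λ) = λ^7e^(−51.4λ), i.e. Gamma(8, 51.4).
Mode = (a−1)/b = 7/51.4 ≈ 0.1362.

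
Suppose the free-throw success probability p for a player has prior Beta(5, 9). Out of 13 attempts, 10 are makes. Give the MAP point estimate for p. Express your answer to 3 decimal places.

p̂_MAP = 0.560

Prior: Beta(5, 9).
Data: 10 successes in 13 trials. The binomial likelihood contributes p^10(1−p)^3, so the posterior is Beta(5+10, 9+3) = Beta(15, 12).
For Beta(a, b) with a, b > 1 the mode is (a−1)/(a+b−2) = 14/25 ≈ 0.560.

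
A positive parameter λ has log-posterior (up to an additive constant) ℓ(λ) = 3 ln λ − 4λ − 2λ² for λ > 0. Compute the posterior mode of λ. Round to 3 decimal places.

ℓ'(λ) = 3/λ − 4 − 4λ. Setting this to zero and multiplying by λ: 4λ² + 4λ − 3 = 0.
λ = (−4 + √(4² + 4·4·3)) / (2·4) = (−4 + √64) / 8 = (−4 + 8)/8 = 1/2.
ℓ''(λ) = −3/λ² − 4 < 0, confirming a maximum.

λ̂_MAP = 0.500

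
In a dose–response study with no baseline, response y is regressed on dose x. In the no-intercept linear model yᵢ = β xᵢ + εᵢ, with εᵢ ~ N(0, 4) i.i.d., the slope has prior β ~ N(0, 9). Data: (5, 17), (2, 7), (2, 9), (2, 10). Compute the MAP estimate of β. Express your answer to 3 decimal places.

β̂_MAP = 3.659

log p(β | y) = −Σ(yᵢ − βxᵢ)²/(2·4) − β²/(2·9) + const.
Setting the derivative to zero: Σxᵢ(yᵢ − βxᵢ)/4 − β/9 = 0, so β = Σxᵢyᵢ / (Σxᵢ² + σ²/τ²).
Σxᵢyᵢ = 5·17 + 2·7 + 2·9 + 2·10 = 137; Σxᵢ² = 37; σ²/τ² = 4/9.
β̂_MAP = 137 / (37 + 4/9) = 137/(337/9) = 1233/337 ≈ 3.659.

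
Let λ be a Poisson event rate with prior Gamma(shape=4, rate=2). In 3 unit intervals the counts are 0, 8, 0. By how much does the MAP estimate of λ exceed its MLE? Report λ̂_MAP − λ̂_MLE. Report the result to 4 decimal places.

Σxᵢ = 8. Posterior is Gamma(12, 5); MAP = (12−1)/5 = 11/5 ≈ 2.20000.
MLE = x̄ = 8/3 ≈ 2.66667.
Difference = 11/5 − 8/3 = -7/15 ≈ -0.4667.

MAP − MLE = -0.4667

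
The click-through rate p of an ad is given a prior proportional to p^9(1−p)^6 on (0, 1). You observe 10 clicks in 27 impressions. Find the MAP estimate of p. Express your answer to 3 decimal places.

The prior density ∝ p^9(1−p)^6 is the kernel of Beta(10, 7).
Data: 10 successes in 27 trials. The binomial likelihood contributes p^10(1−p)^17, so the posterior is Beta(10+10, 7+17) = Beta(20, 24).
For Beta(a, b) with a, b > 1 the mode is (a−1)/(a+b−2) = 19/42 ≈ 0.452.

p̂_MAP = 0.452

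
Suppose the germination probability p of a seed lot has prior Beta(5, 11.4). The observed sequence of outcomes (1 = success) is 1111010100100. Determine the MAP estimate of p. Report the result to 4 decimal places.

p̂_MAP = 0.4015

Prior: Beta(5, 11.4).
Data: 7 successes in 13 trials (from the sequence). The binomial likelihood contributes p^7(1−p)^6, so the posterior is Beta(5+7, 11.4+6) = Beta(12, 17.4).
For Beta(a, b) with a, b > 1 the mode is (a−1)/(a+b−2) = 11/27.4 ≈ 0.4015.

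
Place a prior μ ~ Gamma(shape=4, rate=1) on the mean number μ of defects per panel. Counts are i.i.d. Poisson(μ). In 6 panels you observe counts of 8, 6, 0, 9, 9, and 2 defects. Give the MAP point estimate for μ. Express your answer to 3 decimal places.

Σxᵢ = 8+6+0+9+9+2 = 34, with n = 6.
Posterior ∝ μ^3e^(−1μ) · μ^34e^(−6μ) = μ^37e^(−7μ), i.e. Gamma(shape=38, rate=7).
The mode of a Gamma(a, b) with a ≥ 1 (shape–rate) is (a−1)/b = 37/7 ≈ 5.286.

μ̂_MAP = 5.286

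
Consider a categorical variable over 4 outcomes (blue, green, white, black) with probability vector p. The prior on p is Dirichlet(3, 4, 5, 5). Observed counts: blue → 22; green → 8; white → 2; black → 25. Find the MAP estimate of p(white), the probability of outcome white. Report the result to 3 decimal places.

MAP estimate of p(white) = 0.086

The posterior is Dirichlet(αᵢ + nᵢ) = Dirichlet(25, 12, 7, 30).
For a Dirichlet(a₁,…,a_K) with all aᵢ > 1, the mode has j-th component (aⱼ − 1)/(Σaᵢ − K).
Here Σaᵢ = 74 and K = 4, so p(white) = (7 − 1)/(74 − 4) = 6/70 ≈ 0.086.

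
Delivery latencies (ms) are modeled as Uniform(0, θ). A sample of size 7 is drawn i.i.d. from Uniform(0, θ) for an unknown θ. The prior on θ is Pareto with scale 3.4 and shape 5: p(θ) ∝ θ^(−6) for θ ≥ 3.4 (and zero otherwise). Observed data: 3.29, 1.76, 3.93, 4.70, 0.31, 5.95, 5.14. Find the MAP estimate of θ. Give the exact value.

θ̂_MAP = 5.95

The Uniform(0, θ) likelihood is θ^(−n) for θ ≥ max(xᵢ), zero otherwise. Here max(xᵢ) = 5.95.
Posterior ∝ θ^(−6) · θ^(−7) = θ^(−13) on θ ≥ max(3.4, 5.95) = 5.95.
This density is strictly decreasing in θ, so the posterior mode lies at the lower boundary of the support.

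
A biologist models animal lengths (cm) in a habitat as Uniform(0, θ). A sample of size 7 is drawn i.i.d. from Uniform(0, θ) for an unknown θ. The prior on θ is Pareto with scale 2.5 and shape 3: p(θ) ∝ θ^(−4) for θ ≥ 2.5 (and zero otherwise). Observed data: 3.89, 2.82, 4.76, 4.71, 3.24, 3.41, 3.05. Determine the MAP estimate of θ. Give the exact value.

The Uniform(0, θ) likelihood is θ^(−n) for θ ≥ max(xᵢ), zero otherwise. Here max(xᵢ) = 4.76.
Posterior ∝ θ^(−4) · θ^(−7) = θ^(−11) on θ ≥ max(2.5, 4.76) = 4.76.
This density is strictly decreasing in θ, so the posterior mode lies at the lower boundary of the support.

θ̂_MAP = 4.76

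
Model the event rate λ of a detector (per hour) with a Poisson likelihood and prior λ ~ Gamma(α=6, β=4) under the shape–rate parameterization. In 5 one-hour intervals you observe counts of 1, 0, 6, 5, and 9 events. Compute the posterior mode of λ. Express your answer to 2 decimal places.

Σxᵢ = 1+0+6+5+9 = 21, with n = 5.
Posterior ∝ λ^5e^(−4λ) · λ^21e^(−5λ) = λ^26e^(−9λ), i.e. Gamma(shape=27, rate=9).
The mode of a Gamma(a, b) with a ≥ 1 (shape–rate) is (a−1)/b = 26/9 ≈ 2.89.

λ̂_MAP = 2.89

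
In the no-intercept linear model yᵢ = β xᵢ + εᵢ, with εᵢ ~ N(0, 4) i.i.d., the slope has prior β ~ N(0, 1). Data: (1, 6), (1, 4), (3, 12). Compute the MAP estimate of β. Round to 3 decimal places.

log p(β | y) = −Σ(yᵢ − βxᵢ)²/(2·4) − β²/(2·1) + const.
Setting the derivative to zero: Σxᵢ(yᵢ − βxᵢ)/4 − β/1 = 0, so β = Σxᵢyᵢ / (Σxᵢ² + σ²/τ²).
Σxᵢyᵢ = 1·6 + 1·4 + 3·12 = 46; Σxᵢ² = 11; σ²/τ² = 4.
β̂_MAP = 46 / (11 + 4) = 46/15 ≈ 3.067.

β̂_MAP = 3.067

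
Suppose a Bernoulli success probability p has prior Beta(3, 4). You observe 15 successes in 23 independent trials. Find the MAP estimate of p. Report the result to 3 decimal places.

p̂_MAP = 0.607

Prior: Beta(3, 4).
Data: 15 successes in 23 trials. The binomial likelihood contributes p^15(1−p)^8, so the posterior is Beta(3+15, 4+8) = Beta(18, 12).
For Beta(a, b) with a, b > 1 the mode is (a−1)/(a+b−2) = 17/28 ≈ 0.607.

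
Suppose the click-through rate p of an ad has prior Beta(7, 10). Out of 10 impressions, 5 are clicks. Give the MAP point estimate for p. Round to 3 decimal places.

p̂_MAP = 0.440

Prior: Beta(7, 10).
Data: 5 successes in 10 trials. The binomial likelihood contributes p^5(1−p)^5, so the posterior is Beta(7+5, 10+5) = Beta(12, 15).
For Beta(a, b) with a, b > 1 the mode is (a−1)/(a+b−2) = 11/25 ≈ 0.440.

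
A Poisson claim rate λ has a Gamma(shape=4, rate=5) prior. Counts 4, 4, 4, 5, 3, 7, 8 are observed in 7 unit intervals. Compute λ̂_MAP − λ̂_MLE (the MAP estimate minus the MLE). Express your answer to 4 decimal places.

Σxᵢ = 35. Posterior is Gamma(39, 12); MAP = (39−1)/12 = 38/12 ≈ 3.16667.
MLE = x̄ = 35/7 ≈ 5.00000.
Difference = 38/12 − 35/7 = -11/6 ≈ -1.8333.

MAP − MLE = -1.8333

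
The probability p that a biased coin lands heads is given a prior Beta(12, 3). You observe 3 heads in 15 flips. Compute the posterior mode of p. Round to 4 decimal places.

p̂_MAP = 0.5000

Prior: Beta(12, 3).
Data: 3 successes in 15 trials. The binomial likelihood contributes p^3(1−p)^12, so the posterior is Beta(12+3, 3+12) = Beta(15, 15).
For Beta(a, b) with a, b > 1 the mode is (a−1)/(a+b−2) = 14/28 ≈ 0.5000.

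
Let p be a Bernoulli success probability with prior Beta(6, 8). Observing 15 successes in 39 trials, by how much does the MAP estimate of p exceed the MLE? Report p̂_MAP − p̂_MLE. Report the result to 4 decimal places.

Posterior is Beta(21, 32); MAP = (21−1)/(53−2) = 20/51 ≈ 0.39216.
MLE ignores the prior: p̂_MLE = k/n = 15/39 ≈ 0.38462.
Difference = 20/51 − 15/39 = 5/663 ≈ 0.0075.

MAP − MLE = 0.0075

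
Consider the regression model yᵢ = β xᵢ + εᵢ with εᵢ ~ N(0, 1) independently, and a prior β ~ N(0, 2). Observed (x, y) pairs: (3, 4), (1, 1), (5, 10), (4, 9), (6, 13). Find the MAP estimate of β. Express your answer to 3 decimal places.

β̂_MAP = 2.023

log p(β | y) = −Σ(yᵢ − βxᵢ)²/(2·1) − β²/(2·2) + const.
Setting the derivative to zero: Σxᵢ(yᵢ − βxᵢ)/1 − β/2 = 0, so β = Σxᵢyᵢ / (Σxᵢ² + σ²/τ²).
Σxᵢyᵢ = 3·4 + 1·1 + 5·10 + 4·9 + 6·13 = 177; Σxᵢ² = 87; σ²/τ² = 0.5.
β̂_MAP = 177 / (87 + 0.5) = 177/87.5 ≈ 2.023.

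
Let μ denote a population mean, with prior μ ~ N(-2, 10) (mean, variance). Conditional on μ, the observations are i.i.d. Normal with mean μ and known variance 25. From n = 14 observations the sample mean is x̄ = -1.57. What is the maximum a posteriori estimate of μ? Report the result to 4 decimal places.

n = 14, x̄ = -1.57.
For a Normal prior and Normal likelihood with known variance, the posterior is Normal; its mode equals its mean, the precision-weighted average.
Prior precision 1/σ₀² = 1/10 = 0.1; data precision n/σ² = 14/25 = 0.56.
μ̂ = (0.1·(-2) + 0.56·(-1.57)) / (0.1 + 0.56) = (-1.0792)/0.66 = -1349/825 ≈ -1.6352.

μ̂_MAP = -1.6352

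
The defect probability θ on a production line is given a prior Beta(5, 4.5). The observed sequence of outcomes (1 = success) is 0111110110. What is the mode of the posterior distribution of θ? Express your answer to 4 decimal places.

Prior: Beta(5, 4.5).
Data: 7 successes in 10 trials (from the sequence). The binomial likelihood contributes θ^7(1−θ)^3, so the posterior is Beta(5+7, 4.5+3) = Beta(12, 7.5).
For Beta(a, b) with a, b > 1 the mode is (a−1)/(a+b−2) = 11/17.5 ≈ 0.6286.

θ̂_MAP = 0.6286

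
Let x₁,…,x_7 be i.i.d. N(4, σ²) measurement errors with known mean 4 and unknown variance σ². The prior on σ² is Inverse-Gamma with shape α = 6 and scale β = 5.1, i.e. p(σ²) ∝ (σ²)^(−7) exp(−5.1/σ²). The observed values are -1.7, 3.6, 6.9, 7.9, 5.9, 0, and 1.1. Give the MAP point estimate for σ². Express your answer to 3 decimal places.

σ̂²_MAP = 4.500

Sum of squared deviations about the known mean: SS = (-1.7−4)² + (3.6−4)² + (6.9−4)² + (7.9−4)² + (5.9−4)² + (0−4)² + (1.1−4)² = 84.29.
The Normal likelihood contributes (σ²)^(−n/2) exp(−SS/(2σ²)), so the posterior is Inverse-Gamma(α + n/2, β + SS/2) = Inverse-Gamma(9.5, 47.245).
The mode of Inverse-Gamma(a, b) is b/(a+1) = 47.245/10.5 ≈ 4.500.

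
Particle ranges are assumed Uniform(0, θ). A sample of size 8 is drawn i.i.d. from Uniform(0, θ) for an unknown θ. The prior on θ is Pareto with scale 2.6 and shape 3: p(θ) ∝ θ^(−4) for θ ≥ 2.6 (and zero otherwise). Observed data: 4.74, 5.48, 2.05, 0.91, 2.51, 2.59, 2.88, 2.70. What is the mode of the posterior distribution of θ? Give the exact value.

θ̂_MAP = 5.48

The Uniform(0, θ) likelihood is θ^(−n) for θ ≥ max(xᵢ), zero otherwise. Here max(xᵢ) = 5.48.
Posterior ∝ θ^(−4) · θ^(−8) = θ^(−12) on θ ≥ max(2.6, 5.48) = 5.48.
This density is strictly decreasing in θ, so the posterior mode lies at the lower boundary of the support.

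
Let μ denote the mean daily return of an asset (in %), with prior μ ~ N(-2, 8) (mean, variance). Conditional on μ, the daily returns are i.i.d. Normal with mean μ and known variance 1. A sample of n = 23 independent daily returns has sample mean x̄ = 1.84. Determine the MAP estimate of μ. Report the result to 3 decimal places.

μ̂_MAP = 1.819

n = 23, x̄ = 1.84.
For a Normal prior and Normal likelihood with known variance, the posterior is Normal; its mode equals its mean, the precision-weighted average.
Prior precision 1/σ₀² = 1/8 = 0.125; data precision n/σ² = 23/1 = 23.
μ̂ = (0.125·(-2) + 23·1.84) / (0.125 + 23) = 42.07/23.125 = 8414/4625 ≈ 1.819.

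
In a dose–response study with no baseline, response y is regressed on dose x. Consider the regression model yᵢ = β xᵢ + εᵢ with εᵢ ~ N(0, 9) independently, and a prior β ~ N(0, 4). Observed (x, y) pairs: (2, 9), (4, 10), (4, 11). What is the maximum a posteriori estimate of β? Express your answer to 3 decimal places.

log p(β | y) = −Σ(yᵢ − βxᵢ)²/(2·9) − β²/(2·4) + const.
Setting the derivative to zero: Σxᵢ(yᵢ − βxᵢ)/9 − β/4 = 0, so β = Σxᵢyᵢ / (Σxᵢ² + σ²/τ²).
Σxᵢyᵢ = 2·9 + 4·10 + 4·11 = 102; Σxᵢ² = 36; σ²/τ² = 2.25.
β̂_MAP = 102 / (36 + 2.25) = 102/38.25 ≈ 2.667.

β̂_MAP = 2.667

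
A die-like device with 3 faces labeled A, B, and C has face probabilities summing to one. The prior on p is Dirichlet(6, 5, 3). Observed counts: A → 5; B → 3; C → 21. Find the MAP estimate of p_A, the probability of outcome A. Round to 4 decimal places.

MAP estimate of p_A = 0.2500

The posterior is Dirichlet(αᵢ + nᵢ) = Dirichlet(11, 8, 24).
For a Dirichlet(a₁,…,a_K) with all aᵢ > 1, the mode has j-th component (aⱼ − 1)/(Σaᵢ − K).
Here Σaᵢ = 43 and K = 3, so p_A = (11 − 1)/(43 − 3) = 10/40 ≈ 0.2500.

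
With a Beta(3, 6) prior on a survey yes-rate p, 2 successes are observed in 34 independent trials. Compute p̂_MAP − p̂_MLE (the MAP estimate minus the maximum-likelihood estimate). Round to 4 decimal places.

Posterior is Beta(5, 38); MAP = (5−1)/(43−2) = 4/41 ≈ 0.09756.
MLE ignores the prior: p̂_MLE = k/n = 2/34 ≈ 0.05882.
Difference = 4/41 − 2/34 = 27/697 ≈ 0.0387.

MAP − MLE = 0.0387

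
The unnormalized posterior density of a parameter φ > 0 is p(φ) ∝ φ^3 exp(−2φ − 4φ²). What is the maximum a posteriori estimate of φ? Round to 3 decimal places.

φ̂_MAP = 0.500

ℓ'(φ) = 3/φ − 2 − 8φ. Setting this to zero and multiplying by φ: 8φ² + 2φ − 3 = 0.
φ = (−2 + √(2² + 4·8·3)) / (2·8) = (−2 + √100) / 16 = (−2 + 10)/16 = 1/2.
ℓ''(φ) = −3/φ² − 8 < 0, confirming a maximum.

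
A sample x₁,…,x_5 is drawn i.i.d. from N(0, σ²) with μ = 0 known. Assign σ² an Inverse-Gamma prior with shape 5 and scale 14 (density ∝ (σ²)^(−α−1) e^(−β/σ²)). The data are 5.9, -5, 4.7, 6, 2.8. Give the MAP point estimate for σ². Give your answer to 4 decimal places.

σ̂²_MAP = 9.0435

Sum of squared deviations about the known mean: SS = (5.9−0)² + (-5−0)² + (4.7−0)² + (6−0)² + (2.8−0)² = 125.74.
The Normal likelihood contributes (σ²)^(−n/2) exp(−SS/(2σ²)), so the posterior is Inverse-Gamma(α + n/2, β + SS/2) = Inverse-Gamma(7.5, 76.87).
The mode of Inverse-Gamma(a, b) is b/(a+1) = 76.87/8.5 ≈ 9.0435.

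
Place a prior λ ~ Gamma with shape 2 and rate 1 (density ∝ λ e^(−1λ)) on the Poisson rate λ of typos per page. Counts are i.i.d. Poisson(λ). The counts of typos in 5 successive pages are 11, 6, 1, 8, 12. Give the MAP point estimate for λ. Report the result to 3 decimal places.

Σxᵢ = 11+6+1+8+12 = 38, with n = 5.
Posterior ∝ λe^(−1λ) · λ^38e^(−5λ) = λ^39e^(−6λ), i.e. Gamma(shape=40, rate=6).
The mode of a Gamma(a, b) with a ≥ 1 (shape–rate) is (a−1)/b = 39/6 ≈ 6.500.

λ̂_MAP = 6.500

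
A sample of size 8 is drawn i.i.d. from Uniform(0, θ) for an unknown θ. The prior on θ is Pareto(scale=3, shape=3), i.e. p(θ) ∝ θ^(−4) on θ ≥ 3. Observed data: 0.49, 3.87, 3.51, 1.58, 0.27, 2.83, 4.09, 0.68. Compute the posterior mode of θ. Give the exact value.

θ̂_MAP = 4.09

The Uniform(0, θ) likelihood is θ^(−n) for θ ≥ max(xᵢ), zero otherwise. Here max(xᵢ) = 4.09.
Posterior ∝ θ^(−4) · θ^(−8) = θ^(−12) on θ ≥ max(3, 4.09) = 4.09.
This density is strictly decreasing in θ, so the posterior mode lies at the lower boundary of the support.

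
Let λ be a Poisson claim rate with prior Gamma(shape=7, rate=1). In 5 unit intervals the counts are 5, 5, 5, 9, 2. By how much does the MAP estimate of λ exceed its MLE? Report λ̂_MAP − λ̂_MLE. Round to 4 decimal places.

MAP − MLE = 0.1333

Σxᵢ = 26. Posterior is Gamma(33, 6); MAP = (33−1)/6 = 32/6 ≈ 5.33333.
MLE = x̄ = 26/5 ≈ 5.20000.
Difference = 32/6 − 26/5 = 2/15 ≈ 0.1333.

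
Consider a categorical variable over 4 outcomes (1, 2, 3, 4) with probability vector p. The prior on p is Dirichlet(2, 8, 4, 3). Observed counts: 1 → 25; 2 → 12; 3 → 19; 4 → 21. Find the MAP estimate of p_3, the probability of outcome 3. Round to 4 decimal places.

MAP estimate: 0.2444

The posterior is Dirichlet(αᵢ + nᵢ) = Dirichlet(27, 20, 23, 24).
For a Dirichlet(a₁,…,a_K) with all aᵢ > 1, the mode has j-th component (aⱼ − 1)/(Σaᵢ − K).
Here Σaᵢ = 94 and K = 4, so p_3 = (23 − 1)/(94 − 4) = 22/90 ≈ 0.2444.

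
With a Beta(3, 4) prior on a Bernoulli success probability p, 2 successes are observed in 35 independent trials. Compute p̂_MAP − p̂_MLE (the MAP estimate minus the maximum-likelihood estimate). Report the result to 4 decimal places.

MAP − MLE = 0.0429

Posterior is Beta(5, 37); MAP = (5−1)/(42−2) = 4/40 ≈ 0.10000.
MLE ignores the prior: p̂_MLE = k/n = 2/35 ≈ 0.05714.
Difference = 4/40 − 2/35 = 3/70 ≈ 0.0429.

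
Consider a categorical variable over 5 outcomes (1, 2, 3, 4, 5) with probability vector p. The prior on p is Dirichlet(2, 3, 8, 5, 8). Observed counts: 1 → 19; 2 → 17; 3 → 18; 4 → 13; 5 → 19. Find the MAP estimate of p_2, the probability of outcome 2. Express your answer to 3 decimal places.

The posterior is Dirichlet(αᵢ + nᵢ) = Dirichlet(21, 20, 26, 18, 27).
For a Dirichlet(a₁,…,a_K) with all aᵢ > 1, the mode has j-th component (aⱼ − 1)/(Σaᵢ − K).
Here Σaᵢ = 112 and K = 5, so p_2 = (20 − 1)/(112 − 5) = 19/107 ≈ 0.178.

MAP estimate: 0.178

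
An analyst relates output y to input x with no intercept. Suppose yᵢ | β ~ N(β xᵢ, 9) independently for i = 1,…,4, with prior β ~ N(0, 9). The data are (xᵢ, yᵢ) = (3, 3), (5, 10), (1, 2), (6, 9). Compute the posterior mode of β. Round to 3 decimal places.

β̂_MAP = 1.597

log p(β | y) = −Σ(yᵢ − βxᵢ)²/(2·9) − β²/(2·9) + const.
Setting the derivative to zero: Σxᵢ(yᵢ − βxᵢ)/9 − β/9 = 0, so β = Σxᵢyᵢ / (Σxᵢ² + σ²/τ²).
Σxᵢyᵢ = 3·3 + 5·10 + 1·2 + 6·9 = 115; Σxᵢ² = 71; σ²/τ² = 1.
β̂_MAP = 115 / (71 + 1) = 115/72 ≈ 1.597.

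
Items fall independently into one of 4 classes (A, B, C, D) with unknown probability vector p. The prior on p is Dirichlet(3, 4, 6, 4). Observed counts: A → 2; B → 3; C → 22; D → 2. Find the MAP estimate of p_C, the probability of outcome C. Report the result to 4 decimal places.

MAP estimate of p_C = 0.6429

The posterior is Dirichlet(αᵢ + nᵢ) = Dirichlet(5, 7, 28, 6).
For a Dirichlet(a₁,…,a_K) with all aᵢ > 1, the mode has j-th component (aⱼ − 1)/(Σaᵢ − K).
Here Σaᵢ = 46 and K = 4, so p_C = (28 − 1)/(46 − 4) = 27/42 ≈ 0.6429.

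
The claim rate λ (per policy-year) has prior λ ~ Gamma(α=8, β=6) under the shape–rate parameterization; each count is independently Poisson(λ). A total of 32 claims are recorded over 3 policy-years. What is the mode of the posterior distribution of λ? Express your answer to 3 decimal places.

Σxᵢ = 32, n = 3.
Posterior ∝ λ^7e^(−6λ) · λ^32e^(−3λ) = λ^39e^(−9λ), i.e. Gamma(shape=40, rate=9).
The mode of a Gamma(a, b) with a ≥ 1 (shape–rate) is (a−1)/b = 39/9 ≈ 4.333.

λ̂_MAP = 4.333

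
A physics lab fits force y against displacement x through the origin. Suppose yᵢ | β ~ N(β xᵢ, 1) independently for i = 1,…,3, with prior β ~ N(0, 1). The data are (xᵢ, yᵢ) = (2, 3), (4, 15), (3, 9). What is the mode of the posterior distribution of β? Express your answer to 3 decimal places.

β̂_MAP = 3.100

log p(β | y) = −Σ(yᵢ − βxᵢ)²/(2·1) − β²/(2·1) + const.
Setting the derivative to zero: Σxᵢ(yᵢ − βxᵢ)/1 − β/1 = 0, so β = Σxᵢyᵢ / (Σxᵢ² + σ²/τ²).
Σxᵢyᵢ = 2·3 + 4·15 + 3·9 = 93; Σxᵢ² = 29; σ²/τ² = 1.
β̂_MAP = 93 / (29 + 1) = 93/30 ≈ 3.100.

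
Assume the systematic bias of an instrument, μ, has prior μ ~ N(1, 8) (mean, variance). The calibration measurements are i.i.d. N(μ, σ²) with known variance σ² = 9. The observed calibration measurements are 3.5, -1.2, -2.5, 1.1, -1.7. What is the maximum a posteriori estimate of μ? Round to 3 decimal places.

n = 5; x̄ = (3.5 + (-1.2) + (-2.5) + 1.1 + (-1.7))/5 = -0.8/5 = -0.16.
For a Normal prior and Normal likelihood with known variance, the posterior is Normal; its mode equals its mean, the precision-weighted average.
Prior precision 1/σ₀² = 1/8 = 0.125; data precision n/σ² = 5/9.
μ̂ = (0.125·1 + (5/9)·(-0.16)) / (0.125 + 5/9) = (13/360)/(49/72) = 13/245 ≈ 0.053.

μ̂_MAP = 0.053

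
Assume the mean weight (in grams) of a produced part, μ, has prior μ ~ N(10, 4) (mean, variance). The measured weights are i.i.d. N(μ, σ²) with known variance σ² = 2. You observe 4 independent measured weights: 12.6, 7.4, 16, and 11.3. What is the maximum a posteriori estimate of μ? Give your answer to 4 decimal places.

μ̂_MAP = 11.6222

n = 4; x̄ = (12.6 + 7.4 + 16 + 11.3)/4 = 47.3/4 = 11.825.
For a Normal prior and Normal likelihood with known variance, the posterior is Normal; its mode equals its mean, the precision-weighted average.
Prior precision 1/σ₀² = 1/4 = 0.25; data precision n/σ² = 4/2 = 2.
μ̂ = (0.25·10 + 2·11.825) / (0.25 + 2) = 26.15/2.25 = 523/45 ≈ 11.6222.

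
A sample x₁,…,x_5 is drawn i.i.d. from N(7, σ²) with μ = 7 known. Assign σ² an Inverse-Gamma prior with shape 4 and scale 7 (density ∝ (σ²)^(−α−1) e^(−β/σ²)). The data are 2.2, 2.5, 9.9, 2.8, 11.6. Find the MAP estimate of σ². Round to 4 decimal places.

σ̂²_MAP = 6.9667

Sum of squared deviations about the known mean: SS = (2.2−7)² + (2.5−7)² + (9.9−7)² + (2.8−7)² + (11.6−7)² = 90.5.
The Normal likelihood contributes (σ²)^(−n/2) exp(−SS/(2σ²)), so the posterior is Inverse-Gamma(α + n/2, β + SS/2) = Inverse-Gamma(6.5, 52.25).
The mode of Inverse-Gamma(a, b) is b/(a+1) = 52.25/7.5 ≈ 6.9667.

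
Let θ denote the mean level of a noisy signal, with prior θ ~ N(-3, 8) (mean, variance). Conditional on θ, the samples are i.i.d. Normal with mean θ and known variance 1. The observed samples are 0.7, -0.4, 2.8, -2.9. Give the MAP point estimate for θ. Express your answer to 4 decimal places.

n = 4; x̄ = (0.7 + (-0.4) + 2.8 + (-2.9))/4 = 0.2/4 = 0.05.
For a Normal prior and Normal likelihood with known variance, the posterior is Normal; its mode equals its mean, the precision-weighted average.
Prior precision 1/σ₀² = 1/8 = 0.125; data precision n/σ² = 4/1 = 4.
θ̂ = (0.125·(-3) + 4·0.05) / (0.125 + 4) = (-0.175)/4.125 = -7/165 ≈ -0.0424.

θ̂_MAP = -0.0424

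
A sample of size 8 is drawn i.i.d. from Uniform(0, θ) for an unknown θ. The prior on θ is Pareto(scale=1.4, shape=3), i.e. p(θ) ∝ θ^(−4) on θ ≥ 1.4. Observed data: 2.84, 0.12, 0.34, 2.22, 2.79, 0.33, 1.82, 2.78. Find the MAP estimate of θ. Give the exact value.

The Uniform(0, θ) likelihood is θ^(−n) for θ ≥ max(xᵢ), zero otherwise. Here max(xᵢ) = 2.84.
Posterior ∝ θ^(−4) · θ^(−8) = θ^(−12) on θ ≥ max(1.4, 2.84) = 2.84.
This density is strictly decreasing in θ, so the posterior mode lies at the lower boundary of the support.

θ̂_MAP = 2.84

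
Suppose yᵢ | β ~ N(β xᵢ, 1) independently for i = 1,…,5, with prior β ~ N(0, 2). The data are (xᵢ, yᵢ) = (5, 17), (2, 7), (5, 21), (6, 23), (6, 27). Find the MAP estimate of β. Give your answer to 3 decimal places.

β̂_MAP = 3.984

log p(β | y) = −Σ(yᵢ − βxᵢ)²/(2·1) − β²/(2·2) + const.
Setting the derivative to zero: Σxᵢ(yᵢ − βxᵢ)/1 − β/2 = 0, so β = Σxᵢyᵢ / (Σxᵢ² + σ²/τ²).
Σxᵢyᵢ = 5·17 + 2·7 + 5·21 + 6·23 + 6·27 = 504; Σxᵢ² = 126; σ²/τ² = 0.5.
β̂_MAP = 504 / (126 + 0.5) = 504/126.5 ≈ 3.984.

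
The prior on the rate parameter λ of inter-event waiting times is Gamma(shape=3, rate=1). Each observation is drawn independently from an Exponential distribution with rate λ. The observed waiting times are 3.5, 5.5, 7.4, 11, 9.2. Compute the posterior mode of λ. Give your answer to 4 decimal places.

λ̂_MAP = 0.1862

The Exponential(rate=λ) likelihood is ∝ λ^n e^(−λΣtᵢ). Here n = 5 and Σtᵢ = 3.5 + 5.5 + 7.4 + 11 + 9.2 = 36.6.
Posterior ∝ λ^2e^(−1λ) · λ^5e^(−36.6λ) = λ^7e^(−37.6λ), i.e. Gamma(8, 37.6).
Mode = (a−1)/b = 7/37.6 ≈ 0.1862.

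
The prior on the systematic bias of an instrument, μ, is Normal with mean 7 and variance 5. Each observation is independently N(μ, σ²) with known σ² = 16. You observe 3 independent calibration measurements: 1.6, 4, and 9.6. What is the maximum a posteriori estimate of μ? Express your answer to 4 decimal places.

μ̂_MAP = 6.0645

n = 3; x̄ = (1.6 + 4 + 9.6)/3 = 15.2/3 = 76/15 ≈ 5.0667.
For a Normal prior and Normal likelihood with known variance, the posterior is Normal; its mode equals its mean, the precision-weighted average.
Prior precision 1/σ₀² = 1/5 = 0.2; data precision n/σ² = 3/16 = 0.1875.
μ̂ = (0.2·7 + 0.1875·(76/15)) / (0.2 + 0.1875) = 2.35/0.3875 = 188/31 ≈ 6.0645.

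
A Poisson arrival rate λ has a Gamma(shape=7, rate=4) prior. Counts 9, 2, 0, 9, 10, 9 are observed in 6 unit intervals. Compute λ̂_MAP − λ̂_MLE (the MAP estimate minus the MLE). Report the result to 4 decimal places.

MAP − MLE = -2.0000

Σxᵢ = 39. Posterior is Gamma(46, 10); MAP = (46−1)/10 = 45/10 ≈ 4.50000.
MLE = x̄ = 39/6 ≈ 6.50000.
Difference = 45/10 − 39/6 = -2 ≈ -2.0000.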